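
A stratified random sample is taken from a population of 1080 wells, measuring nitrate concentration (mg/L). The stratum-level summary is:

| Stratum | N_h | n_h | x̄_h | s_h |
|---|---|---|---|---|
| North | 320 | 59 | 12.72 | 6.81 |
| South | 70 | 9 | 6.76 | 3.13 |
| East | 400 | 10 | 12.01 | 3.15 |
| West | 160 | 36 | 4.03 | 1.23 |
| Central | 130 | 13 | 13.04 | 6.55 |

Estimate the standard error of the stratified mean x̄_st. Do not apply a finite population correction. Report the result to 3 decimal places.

SE(x̄_st) ≈ 0.508

V̂(x̄_st) = Σ W_h² s_h²/n_h, with W_h = N_h/N and N = 1080:
  stratum North: (320/1080)²·6.81²/59 = 0.0690072
  stratum South: (70/1080)²·3.13²/9 = 0.00457293
  stratum East: (400/1080)²·3.15²/10 = 0.136111
  stratum West: (160/1080)²·1.23²/36 = 0.000922359
  stratum Central: (130/1080)²·6.55²/13 = 0.0478166
V̂(x̄_st) = 0.25843
SE(x̄_st) = √0.25843 = 0.50836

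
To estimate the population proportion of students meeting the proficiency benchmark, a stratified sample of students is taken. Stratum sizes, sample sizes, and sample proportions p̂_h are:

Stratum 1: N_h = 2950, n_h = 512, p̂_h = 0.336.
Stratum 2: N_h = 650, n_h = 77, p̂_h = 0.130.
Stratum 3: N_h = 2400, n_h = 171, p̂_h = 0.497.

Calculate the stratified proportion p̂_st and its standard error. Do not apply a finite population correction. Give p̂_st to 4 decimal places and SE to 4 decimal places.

p̂_st ≈ 0.3781, SE ≈ 0.0189

N = 6000; stratum weights W_h = N_h/N.
p̂_st = Σ W_h p̂_h = (2950·0.336 + 650·0.130 + 2400·0.497)/6000 = 0.37808
V̂(p̂_st) = Σ W_h² p̂_h(1−p̂_h)/(n_h−1):
  stratum 1: (2950/6000)²·0.336·0.664/511 = 0.000105543
  stratum 2: (650/6000)²·0.130·0.870/76 = 1.74652e-05
  stratum 3: (2400/6000)²·0.497·0.503/170 = 0.000235286
V̂(p̂_st) = 0.000358293; SE = √V̂ = 0.0189286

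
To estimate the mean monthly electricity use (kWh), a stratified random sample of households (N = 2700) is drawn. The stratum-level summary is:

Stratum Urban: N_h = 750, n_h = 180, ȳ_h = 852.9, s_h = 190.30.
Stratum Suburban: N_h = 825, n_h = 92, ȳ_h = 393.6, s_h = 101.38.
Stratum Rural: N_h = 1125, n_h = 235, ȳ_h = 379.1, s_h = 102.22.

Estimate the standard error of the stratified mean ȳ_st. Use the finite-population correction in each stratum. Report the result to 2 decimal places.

V̂(ȳ_st) = Σ W_h² (1 − n_h/N_h) s_h²/n_h, with W_h = N_h/N and N = 2700:
  stratum Urban: (750/2700)²·(1 − 180/750)·190.30²/180 = 11.7981
  stratum Suburban: (825/2700)²·(1 − 92/825)·101.38²/92 = 9.26717
  stratum Rural: (1125/2700)²·(1 − 235/1125)·102.22²/235 = 6.10687
V̂(ȳ_st) = 27.1722
SE(ȳ_st) = √27.1722 = 5.21269

SE(ȳ_st) ≈ 5.21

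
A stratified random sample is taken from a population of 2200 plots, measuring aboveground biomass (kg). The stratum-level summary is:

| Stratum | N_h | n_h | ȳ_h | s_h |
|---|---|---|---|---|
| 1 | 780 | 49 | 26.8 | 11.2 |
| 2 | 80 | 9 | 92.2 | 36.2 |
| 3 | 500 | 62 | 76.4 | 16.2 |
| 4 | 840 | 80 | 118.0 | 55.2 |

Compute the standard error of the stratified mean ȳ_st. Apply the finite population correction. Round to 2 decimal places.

SE(ȳ_st) ≈ 2.38

V̂(ȳ_st) = Σ W_h² (1 − n_h/N_h) s_h²/n_h, with W_h = N_h/N and N = 2200:
  stratum 1: (780/2200)²·(1 − 49/780)·11.2²/49 = 0.301583
  stratum 2: (80/2200)²·(1 − 9/80)·36.2²/9 = 0.170875
  stratum 3: (500/2200)²·(1 − 62/500)·16.2²/62 = 0.19153
  stratum 4: (840/2200)²·(1 − 80/840)·55.2²/80 = 5.02384
V̂(ȳ_st) = 5.68783
SE(ȳ_st) = √5.68783 = 2.38492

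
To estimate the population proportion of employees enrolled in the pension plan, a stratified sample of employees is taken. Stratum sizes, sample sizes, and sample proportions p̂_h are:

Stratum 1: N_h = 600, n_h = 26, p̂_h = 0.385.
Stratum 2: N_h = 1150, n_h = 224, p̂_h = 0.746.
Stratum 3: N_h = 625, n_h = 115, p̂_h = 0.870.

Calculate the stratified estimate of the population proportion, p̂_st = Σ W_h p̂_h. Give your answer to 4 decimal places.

p̂_st ≈ 0.6874

N = 2375; stratum weights W_h = N_h/N.
p̂_st = Σ W_h p̂_h = (600·0.385 + 1150·0.746 + 625·0.870)/2375 = 0.68743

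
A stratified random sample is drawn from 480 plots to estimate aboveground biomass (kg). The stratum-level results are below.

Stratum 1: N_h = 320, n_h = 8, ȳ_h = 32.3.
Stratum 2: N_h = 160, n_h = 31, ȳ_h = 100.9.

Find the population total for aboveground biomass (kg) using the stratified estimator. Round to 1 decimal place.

τ̂_st ≈ 26480.0

τ̂_st = Σ N_h ȳ_h = 320·32.3 + 160·100.9 = 26480.0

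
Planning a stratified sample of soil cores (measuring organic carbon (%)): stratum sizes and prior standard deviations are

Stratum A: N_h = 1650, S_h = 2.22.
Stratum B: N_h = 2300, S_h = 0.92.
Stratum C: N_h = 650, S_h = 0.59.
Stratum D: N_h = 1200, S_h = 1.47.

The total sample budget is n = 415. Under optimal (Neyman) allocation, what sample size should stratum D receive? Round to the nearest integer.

92

Neyman allocation: n_h = n · N_h S_h / Σ N_i S_i, with n = 415.
  stratum A: N_h·S_h = 1650·2.22 = 3663.00
  stratum B: N_h·S_h = 2300·0.92 = 2116.00
  stratum C: N_h·S_h = 650·0.59 = 383.50
  stratum D: N_h·S_h = 1200·1.47 = 1764.00
Σ N_h S_h = 7926.50
n for stratum D = 415·1764.00/7926.50 = 92.356 → 92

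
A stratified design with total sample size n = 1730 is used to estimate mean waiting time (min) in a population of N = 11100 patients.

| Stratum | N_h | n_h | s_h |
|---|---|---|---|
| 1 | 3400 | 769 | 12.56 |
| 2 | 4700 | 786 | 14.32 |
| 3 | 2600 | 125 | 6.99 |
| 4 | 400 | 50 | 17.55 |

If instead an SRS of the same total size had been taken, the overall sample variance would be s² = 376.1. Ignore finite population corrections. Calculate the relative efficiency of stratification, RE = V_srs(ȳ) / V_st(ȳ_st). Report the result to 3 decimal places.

RE ≈ 2.277

V̂(ȳ_st) = Σ W_h² s_h²/n_h, with W_h = N_h/N and N = 11100:
  stratum 1: (3400/11100)²·12.56²/769 = 0.0192471
  stratum 2: (4700/11100)²·14.32²/786 = 0.0467749
  stratum 3: (2600/11100)²·6.99²/125 = 0.0214459
  stratum 4: (400/11100)²·17.55²/50 = 0.00799942
V_st = 0.0954674
V_srs = s²/n = 376.1/1730 = 0.217399
Relative efficiency = V_srs / V_st = 0.217399/0.0954674 = 2.2772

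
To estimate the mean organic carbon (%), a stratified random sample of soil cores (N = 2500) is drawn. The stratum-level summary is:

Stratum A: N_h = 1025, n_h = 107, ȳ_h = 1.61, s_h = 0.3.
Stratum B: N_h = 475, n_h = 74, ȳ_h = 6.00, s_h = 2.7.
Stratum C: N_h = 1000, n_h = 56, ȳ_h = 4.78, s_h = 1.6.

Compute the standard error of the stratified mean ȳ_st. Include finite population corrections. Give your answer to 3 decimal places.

SE(ȳ_st) ≈ 0.100

V̂(ȳ_st) = Σ W_h² (1 − n_h/N_h) s_h²/n_h, with W_h = N_h/N and N = 2500:
  stratum A: (1025/2500)²·(1 − 107/1025)·0.3²/107 = 0.000126633
  stratum B: (475/2500)²·(1 − 74/475)·2.7²/74 = 0.0030023
  stratum C: (1000/2500)²·(1 − 56/1000)·1.6²/56 = 0.00690469
V̂(ȳ_st) = 0.0100336
SE(ȳ_st) = √0.0100336 = 0.100168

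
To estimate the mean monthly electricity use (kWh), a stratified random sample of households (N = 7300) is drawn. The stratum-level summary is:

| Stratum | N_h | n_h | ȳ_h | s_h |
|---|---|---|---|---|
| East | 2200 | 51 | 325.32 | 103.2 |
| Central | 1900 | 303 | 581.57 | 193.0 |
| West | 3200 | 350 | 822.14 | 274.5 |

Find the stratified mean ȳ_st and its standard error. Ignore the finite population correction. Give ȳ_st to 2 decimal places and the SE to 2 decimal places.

ȳ_st ≈ 609.80, SE ≈ 8.29

ȳ_st = Σ W_h ȳ_h = (2200·325.32 + 1900·581.57 + 3200·822.14)/7300 = 609.79932
V̂(ȳ_st) = Σ W_h² s_h²/n_h, with W_h = N_h/N and N = 7300:
  stratum East: (2200/7300)²·103.2²/51 = 18.9666
  stratum Central: (1900/7300)²·193.0²/303 = 8.32786
  stratum West: (3200/7300)²·274.5²/350 = 41.3686
V̂(ȳ_st) = 68.663
SE(ȳ_st) = √68.663 = 8.28632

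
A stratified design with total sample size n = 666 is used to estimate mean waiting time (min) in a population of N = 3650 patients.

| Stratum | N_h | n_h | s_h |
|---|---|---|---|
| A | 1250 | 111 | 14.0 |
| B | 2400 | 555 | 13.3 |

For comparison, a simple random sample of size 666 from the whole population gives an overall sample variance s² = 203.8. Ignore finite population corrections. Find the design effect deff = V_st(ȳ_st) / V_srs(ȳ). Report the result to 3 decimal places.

deff ≈ 1.127

V̂(ȳ_st) = Σ W_h² s_h²/n_h, with W_h = N_h/N and N = 3650:
  stratum A: (1250/3650)²·14.0²/111 = 0.207094
  stratum B: (2400/3650)²·13.3²/555 = 0.137799
V_st = 0.344893
V_srs = s²/n = 203.8/666 = 0.306006
deff = V_st / V_srs = 0.344893/0.306006 = 1.1271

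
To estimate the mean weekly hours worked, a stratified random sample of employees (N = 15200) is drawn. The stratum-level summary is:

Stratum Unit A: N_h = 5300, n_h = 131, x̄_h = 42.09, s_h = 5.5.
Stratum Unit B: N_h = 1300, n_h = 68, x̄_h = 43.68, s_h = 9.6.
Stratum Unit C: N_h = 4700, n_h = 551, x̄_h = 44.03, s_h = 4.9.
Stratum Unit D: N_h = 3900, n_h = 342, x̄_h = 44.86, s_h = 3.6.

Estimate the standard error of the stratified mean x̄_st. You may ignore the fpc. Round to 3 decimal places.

V̂(x̄_st) = Σ W_h² s_h²/n_h, with W_h = N_h/N and N = 15200:
  stratum Unit A: (5300/15200)²·5.5²/131 = 0.0280749
  stratum Unit B: (1300/15200)²·9.6²/68 = 0.00991364
  stratum Unit C: (4700/15200)²·4.9²/551 = 0.00416629
  stratum Unit D: (3900/15200)²·3.6²/342 = 0.00249471
V̂(x̄_st) = 0.0446496
SE(x̄_st) = √0.0446496 = 0.211304

SE(x̄_st) ≈ 0.211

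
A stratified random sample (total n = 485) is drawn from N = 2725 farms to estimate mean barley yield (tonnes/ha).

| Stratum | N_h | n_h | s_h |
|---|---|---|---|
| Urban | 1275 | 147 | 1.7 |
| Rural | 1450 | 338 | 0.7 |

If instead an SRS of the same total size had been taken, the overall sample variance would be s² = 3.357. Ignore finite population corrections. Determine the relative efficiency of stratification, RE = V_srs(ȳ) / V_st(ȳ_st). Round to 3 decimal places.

RE ≈ 1.468

V̂(ȳ_st) = Σ W_h² s_h²/n_h, with W_h = N_h/N and N = 2725:
  stratum Urban: (1275/2725)²·1.7²/147 = 0.00430396
  stratum Rural: (1450/2725)²·0.7²/338 = 0.000410471
V_st = 0.00471443
V_srs = s²/n = 3.357/485 = 0.00692165
Relative efficiency = V_srs / V_st = 0.00692165/0.00471443 = 1.4682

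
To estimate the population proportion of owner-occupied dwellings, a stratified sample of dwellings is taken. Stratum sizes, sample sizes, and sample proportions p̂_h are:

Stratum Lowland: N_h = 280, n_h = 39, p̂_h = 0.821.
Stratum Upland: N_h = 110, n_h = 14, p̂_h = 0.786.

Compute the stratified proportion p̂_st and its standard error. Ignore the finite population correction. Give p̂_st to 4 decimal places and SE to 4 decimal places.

N = 390; stratum weights W_h = N_h/N.
p̂_st = Σ W_h p̂_h = (280·0.821 + 110·0.786)/390 = 0.81113
V̂(p̂_st) = Σ W_h² p̂_h(1−p̂_h)/(n_h−1):
  stratum Lowland: (280/390)²·0.821·0.179/38 = 0.00199342
  stratum Upland: (110/390)²·0.786·0.214/13 = 0.00102932
V̂(p̂_st) = 0.00302274; SE = √V̂ = 0.0549794

p̂_st ≈ 0.8111, SE ≈ 0.0550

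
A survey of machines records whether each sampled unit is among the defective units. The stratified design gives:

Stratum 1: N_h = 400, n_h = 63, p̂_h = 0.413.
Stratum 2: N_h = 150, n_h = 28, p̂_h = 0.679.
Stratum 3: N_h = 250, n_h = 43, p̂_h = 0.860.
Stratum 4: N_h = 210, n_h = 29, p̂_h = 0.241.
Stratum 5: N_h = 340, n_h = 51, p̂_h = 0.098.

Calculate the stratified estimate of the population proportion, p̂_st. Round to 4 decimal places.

N = 1350; stratum weights W_h = N_h/N.
p̂_st = Σ W_h p̂_h = (400·0.413 + 150·0.679 + 250·0.860 + 210·0.241 + 340·0.098)/1350 = 0.41924

p̂_st ≈ 0.4192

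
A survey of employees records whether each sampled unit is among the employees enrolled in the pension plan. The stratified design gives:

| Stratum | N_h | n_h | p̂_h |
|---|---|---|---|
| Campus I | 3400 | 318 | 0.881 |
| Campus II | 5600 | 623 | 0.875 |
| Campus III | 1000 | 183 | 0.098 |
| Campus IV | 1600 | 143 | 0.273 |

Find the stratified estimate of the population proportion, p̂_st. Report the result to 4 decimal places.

p̂_st ≈ 0.7267

N = 11600; stratum weights W_h = N_h/N.
p̂_st = Σ W_h p̂_h = (3400·0.881 + 5600·0.875 + 1000·0.098 + 1600·0.273)/11600 = 0.72674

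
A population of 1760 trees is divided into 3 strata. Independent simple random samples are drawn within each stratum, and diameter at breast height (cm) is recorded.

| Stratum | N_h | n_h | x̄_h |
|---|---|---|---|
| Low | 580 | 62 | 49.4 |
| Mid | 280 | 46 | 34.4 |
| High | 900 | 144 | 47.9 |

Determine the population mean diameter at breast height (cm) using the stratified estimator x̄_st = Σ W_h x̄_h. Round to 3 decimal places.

N = Σ N_h = 1760. Stratum weights W_h = N_h/N.
x̄_st = (580·49.4 + 280·34.4 + 900·47.9) / 1760 = 46.24659

x̄_st ≈ 46.247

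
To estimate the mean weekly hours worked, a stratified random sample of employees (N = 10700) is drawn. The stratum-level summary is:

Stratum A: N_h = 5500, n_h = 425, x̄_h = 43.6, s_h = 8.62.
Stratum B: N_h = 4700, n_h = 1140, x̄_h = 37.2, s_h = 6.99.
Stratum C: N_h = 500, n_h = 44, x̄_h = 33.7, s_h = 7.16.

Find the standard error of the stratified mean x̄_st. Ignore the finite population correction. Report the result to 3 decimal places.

V̂(x̄_st) = Σ W_h² s_h²/n_h, with W_h = N_h/N and N = 10700:
  stratum A: (5500/10700)²·8.62²/425 = 0.0461938
  stratum B: (4700/10700)²·6.99²/1140 = 0.00826947
  stratum C: (500/10700)²·7.16²/44 = 0.00254417
V̂(x̄_st) = 0.0570074
SE(x̄_st) = √0.0570074 = 0.238762

SE(x̄_st) ≈ 0.239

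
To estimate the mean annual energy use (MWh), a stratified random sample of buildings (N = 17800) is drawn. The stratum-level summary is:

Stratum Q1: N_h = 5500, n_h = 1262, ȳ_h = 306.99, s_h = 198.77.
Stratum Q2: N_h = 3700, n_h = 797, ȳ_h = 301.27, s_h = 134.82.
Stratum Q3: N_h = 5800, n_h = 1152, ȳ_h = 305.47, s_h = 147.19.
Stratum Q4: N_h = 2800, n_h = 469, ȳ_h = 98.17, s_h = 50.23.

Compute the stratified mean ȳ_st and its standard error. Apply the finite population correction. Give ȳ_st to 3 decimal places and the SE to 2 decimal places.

ȳ_st = Σ W_h ȳ_h = (5500·306.99 + 3700·301.27 + 5800·305.47 + 2800·98.17)/17800 = 272.45764
V̂(ȳ_st) = Σ W_h² (1 − n_h/N_h) s_h²/n_h, with W_h = N_h/N and N = 17800:
  stratum Q1: (5500/17800)²·(1 − 1262/5500)·198.77²/1262 = 2.30317
  stratum Q2: (3700/17800)²·(1 − 797/3700)·134.82²/797 = 0.773142
  stratum Q3: (5800/17800)²·(1 − 1152/5800)·147.19²/1152 = 1.60014
  stratum Q4: (2800/17800)²·(1 − 469/2800)·50.23²/469 = 0.110819
V̂(ȳ_st) = 4.78727
SE(ȳ_st) = √4.78727 = 2.18798

ȳ_st ≈ 272.458, SE ≈ 2.19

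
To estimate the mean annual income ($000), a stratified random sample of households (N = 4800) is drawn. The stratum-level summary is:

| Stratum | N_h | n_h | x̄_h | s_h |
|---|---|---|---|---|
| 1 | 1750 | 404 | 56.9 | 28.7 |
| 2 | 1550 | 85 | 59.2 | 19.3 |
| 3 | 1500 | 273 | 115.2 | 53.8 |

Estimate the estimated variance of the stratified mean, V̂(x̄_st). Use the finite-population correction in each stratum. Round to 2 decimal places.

V̂(x̄_st) ≈ 1.49

V̂(x̄_st) = Σ W_h² (1 − n_h/N_h) s_h²/n_h, with W_h = N_h/N and N = 4800:
  stratum 1: (1750/4800)²·(1 − 404/1750)·28.7²/404 = 0.208441
  stratum 2: (1550/4800)²·(1 − 85/1550)·19.3²/85 = 0.431899
  stratum 3: (1500/4800)²·(1 − 273/1500)·53.8²/273 = 0.846945
V̂(x̄_st) = 1.48729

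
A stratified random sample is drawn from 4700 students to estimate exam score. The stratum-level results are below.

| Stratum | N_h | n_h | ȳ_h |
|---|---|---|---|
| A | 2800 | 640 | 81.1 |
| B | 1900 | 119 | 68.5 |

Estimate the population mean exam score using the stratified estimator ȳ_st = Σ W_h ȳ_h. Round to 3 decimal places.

N = Σ N_h = 4700. Stratum weights W_h = N_h/N.
ȳ_st = (2800·81.1 + 1900·68.5) / 4700 = 76.00638

ȳ_st ≈ 76.006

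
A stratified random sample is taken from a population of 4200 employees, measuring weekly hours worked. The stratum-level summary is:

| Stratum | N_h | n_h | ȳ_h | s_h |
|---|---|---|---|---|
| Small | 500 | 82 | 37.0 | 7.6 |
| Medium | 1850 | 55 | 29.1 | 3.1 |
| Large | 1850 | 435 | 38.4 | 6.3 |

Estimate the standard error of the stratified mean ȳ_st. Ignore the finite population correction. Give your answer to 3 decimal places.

SE(ȳ_st) ≈ 0.248

V̂(ȳ_st) = Σ W_h² s_h²/n_h, with W_h = N_h/N and N = 4200:
  stratum Small: (500/4200)²·7.6²/82 = 0.00998285
  stratum Medium: (1850/4200)²·3.1²/55 = 0.0339005
  stratum Large: (1850/4200)²·6.3²/435 = 0.0177026
V̂(ȳ_st) = 0.0615859
SE(ȳ_st) = √0.0615859 = 0.248165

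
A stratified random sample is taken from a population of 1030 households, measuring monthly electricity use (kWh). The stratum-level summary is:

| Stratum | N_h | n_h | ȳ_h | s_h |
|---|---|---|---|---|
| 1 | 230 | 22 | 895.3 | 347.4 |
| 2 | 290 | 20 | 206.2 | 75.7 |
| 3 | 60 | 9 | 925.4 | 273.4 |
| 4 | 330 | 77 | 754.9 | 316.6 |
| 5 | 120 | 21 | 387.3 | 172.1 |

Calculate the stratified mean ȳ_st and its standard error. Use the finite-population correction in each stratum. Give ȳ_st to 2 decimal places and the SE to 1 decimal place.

ȳ_st = Σ W_h ȳ_h = (230·895.3 + 290·206.2 + 60·925.4 + 330·754.9 + 120·387.3)/1030 = 598.86796
V̂(ȳ_st) = Σ W_h² (1 − n_h/N_h) s_h²/n_h, with W_h = N_h/N and N = 1030:
  stratum 1: (230/1030)²·(1 − 22/230)·347.4²/22 = 247.374
  stratum 2: (290/1030)²·(1 − 20/290)·75.7²/20 = 21.147
  stratum 3: (60/1030)²·(1 − 9/60)·273.4²/9 = 23.9553
  stratum 4: (330/1030)²·(1 − 77/330)·316.6²/77 = 102.445
  stratum 5: (120/1030)²·(1 − 21/120)·172.1²/21 = 15.7937
V̂(ȳ_st) = 410.715
SE(ȳ_st) = √410.715 = 20.2661

ȳ_st ≈ 598.87, SE ≈ 20.3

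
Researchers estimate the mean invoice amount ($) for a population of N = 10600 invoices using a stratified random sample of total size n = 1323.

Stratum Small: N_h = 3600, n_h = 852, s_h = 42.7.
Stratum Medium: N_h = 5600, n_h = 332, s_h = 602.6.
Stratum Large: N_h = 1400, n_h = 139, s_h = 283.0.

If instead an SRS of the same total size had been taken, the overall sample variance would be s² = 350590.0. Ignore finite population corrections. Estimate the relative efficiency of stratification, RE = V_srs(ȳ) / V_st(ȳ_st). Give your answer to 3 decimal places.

V̂(ȳ_st) = Σ W_h² s_h²/n_h, with W_h = N_h/N and N = 10600:
  stratum Small: (3600/10600)²·42.7²/852 = 0.246837
  stratum Medium: (5600/10600)²·602.6²/332 = 305.27
  stratum Large: (1400/10600)²·283.0²/139 = 10.0508
V_st = 315.568
V_srs = s²/n = 350590.0/1323 = 264.996
Relative efficiency = V_srs / V_st = 264.996/315.568 = 0.8397

RE ≈ 0.840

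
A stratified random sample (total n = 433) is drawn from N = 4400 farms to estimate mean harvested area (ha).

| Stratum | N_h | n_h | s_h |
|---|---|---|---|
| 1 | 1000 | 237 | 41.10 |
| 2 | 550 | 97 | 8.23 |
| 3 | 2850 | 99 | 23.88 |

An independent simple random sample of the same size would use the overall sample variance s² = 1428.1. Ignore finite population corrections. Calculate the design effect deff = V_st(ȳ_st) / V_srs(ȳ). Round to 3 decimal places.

V̂(ȳ_st) = Σ W_h² s_h²/n_h, with W_h = N_h/N and N = 4400:
  stratum 1: (1000/4400)²·41.10²/237 = 0.368154
  stratum 2: (550/4400)²·8.23²/97 = 0.0109106
  stratum 3: (2850/4400)²·23.88²/99 = 2.41667
V_st = 2.79574
V_srs = s²/n = 1428.1/433 = 3.29815
deff = V_st / V_srs = 2.79574/3.29815 = 0.8477

deff ≈ 0.848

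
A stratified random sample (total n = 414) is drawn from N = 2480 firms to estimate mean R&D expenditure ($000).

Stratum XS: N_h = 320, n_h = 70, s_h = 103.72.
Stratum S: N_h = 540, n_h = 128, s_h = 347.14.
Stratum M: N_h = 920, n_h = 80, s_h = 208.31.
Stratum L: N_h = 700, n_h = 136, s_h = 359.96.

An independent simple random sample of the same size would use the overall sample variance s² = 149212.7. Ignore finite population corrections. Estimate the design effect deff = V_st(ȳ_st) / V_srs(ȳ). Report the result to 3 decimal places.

deff ≈ 0.549

V̂(ȳ_st) = Σ W_h² s_h²/n_h, with W_h = N_h/N and N = 2480:
  stratum XS: (320/2480)²·103.72²/70 = 2.55872
  stratum S: (540/2480)²·347.14²/128 = 44.6358
  stratum M: (920/2480)²·208.31²/80 = 74.6453
  stratum L: (700/2480)²·359.96²/136 = 75.9036
V_st = 197.743
V_srs = s²/n = 149212.7/414 = 360.417
deff = V_st / V_srs = 197.743/360.417 = 0.5487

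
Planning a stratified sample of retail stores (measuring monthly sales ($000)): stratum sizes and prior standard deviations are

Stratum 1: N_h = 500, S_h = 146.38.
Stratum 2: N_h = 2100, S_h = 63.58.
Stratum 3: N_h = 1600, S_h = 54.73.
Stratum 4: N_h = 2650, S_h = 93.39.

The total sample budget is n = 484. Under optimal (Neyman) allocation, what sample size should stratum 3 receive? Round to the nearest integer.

78

Neyman allocation: n_h = n · N_h S_h / Σ N_i S_i, with n = 484.
  stratum 1: N_h·S_h = 500·146.38 = 73190.00
  stratum 2: N_h·S_h = 2100·63.58 = 133518.00
  stratum 3: N_h·S_h = 1600·54.73 = 87568.00
  stratum 4: N_h·S_h = 2650·93.39 = 247483.50
Σ N_h S_h = 541759.50
n for stratum 3 = 484·87568.00/541759.50 = 78.232 → 78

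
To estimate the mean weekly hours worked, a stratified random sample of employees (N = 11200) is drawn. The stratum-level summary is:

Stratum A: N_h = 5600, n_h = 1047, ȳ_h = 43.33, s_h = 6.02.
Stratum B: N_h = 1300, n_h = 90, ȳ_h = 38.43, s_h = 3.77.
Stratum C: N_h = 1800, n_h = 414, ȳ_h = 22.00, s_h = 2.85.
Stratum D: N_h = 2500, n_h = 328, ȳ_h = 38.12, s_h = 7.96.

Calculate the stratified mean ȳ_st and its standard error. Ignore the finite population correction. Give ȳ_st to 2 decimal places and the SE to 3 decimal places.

ȳ_st = Σ W_h ȳ_h = (5600·43.33 + 1300·38.43 + 1800·22.00 + 2500·38.12)/11200 = 38.17027
V̂(ȳ_st) = Σ W_h² s_h²/n_h, with W_h = N_h/N and N = 11200:
  stratum A: (5600/11200)²·6.02²/1047 = 0.00865339
  stratum B: (1300/11200)²·3.77²/90 = 0.0021276
  stratum C: (1800/11200)²·2.85²/414 = 0.000506755
  stratum D: (2500/11200)²·7.96²/328 = 0.0096249
V̂(ȳ_st) = 0.0209127
SE(ȳ_st) = √0.0209127 = 0.144612

ȳ_st ≈ 38.17, SE ≈ 0.145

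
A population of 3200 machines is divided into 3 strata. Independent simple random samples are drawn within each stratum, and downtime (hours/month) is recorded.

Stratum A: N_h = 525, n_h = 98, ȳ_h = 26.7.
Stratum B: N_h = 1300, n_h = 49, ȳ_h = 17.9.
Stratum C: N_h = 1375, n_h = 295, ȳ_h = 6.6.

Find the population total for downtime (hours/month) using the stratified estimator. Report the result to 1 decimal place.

τ̂_st = Σ N_h ȳ_h = 525·26.7 + 1300·17.9 + 1375·6.6 = 46362.5

τ̂_st ≈ 46362.5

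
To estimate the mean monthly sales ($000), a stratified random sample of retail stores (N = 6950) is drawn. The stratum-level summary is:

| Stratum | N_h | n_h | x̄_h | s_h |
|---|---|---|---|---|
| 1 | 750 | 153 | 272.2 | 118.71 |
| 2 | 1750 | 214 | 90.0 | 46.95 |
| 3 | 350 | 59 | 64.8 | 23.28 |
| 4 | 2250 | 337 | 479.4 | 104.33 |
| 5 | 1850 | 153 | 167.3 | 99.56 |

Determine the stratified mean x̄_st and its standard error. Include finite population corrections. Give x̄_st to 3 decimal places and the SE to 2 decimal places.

x̄_st = Σ W_h x̄_h = (750·272.2 + 1750·90.0 + 350·64.8 + 2250·479.4 + 1850·167.3)/6950 = 255.03381
V̂(x̄_st) = Σ W_h² (1 − n_h/N_h) s_h²/n_h, with W_h = N_h/N and N = 6950:
  stratum 1: (750/6950)²·(1 − 153/750)·118.71²/153 = 0.853786
  stratum 2: (1750/6950)²·(1 − 214/1750)·46.95²/214 = 0.573214
  stratum 3: (350/6950)²·(1 − 59/350)·23.28²/59 = 0.0193689
  stratum 4: (2250/6950)²·(1 − 337/2250)·104.33²/337 = 2.87817
  stratum 5: (1850/6950)²·(1 − 153/1850)·99.56²/153 = 4.21078
V̂(x̄_st) = 8.53532
SE(x̄_st) = √8.53532 = 2.92153

x̄_st ≈ 255.034, SE ≈ 2.92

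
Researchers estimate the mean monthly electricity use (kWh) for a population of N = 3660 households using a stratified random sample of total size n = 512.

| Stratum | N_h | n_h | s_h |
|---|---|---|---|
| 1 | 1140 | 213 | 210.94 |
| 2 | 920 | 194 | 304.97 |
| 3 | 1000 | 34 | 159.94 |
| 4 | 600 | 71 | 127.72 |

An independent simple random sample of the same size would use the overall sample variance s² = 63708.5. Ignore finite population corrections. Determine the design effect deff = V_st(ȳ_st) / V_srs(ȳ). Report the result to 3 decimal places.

deff ≈ 0.907

V̂(ȳ_st) = Σ W_h² s_h²/n_h, with W_h = N_h/N and N = 3660:
  stratum 1: (1140/3660)²·210.94²/213 = 20.2668
  stratum 2: (920/3660)²·304.97²/194 = 30.2919
  stratum 3: (1000/3660)²·159.94²/34 = 56.1659
  stratum 4: (600/3660)²·127.72²/71 = 6.17447
V_st = 112.899
V_srs = s²/n = 63708.5/512 = 124.431
deff = V_st / V_srs = 112.899/124.431 = 0.9073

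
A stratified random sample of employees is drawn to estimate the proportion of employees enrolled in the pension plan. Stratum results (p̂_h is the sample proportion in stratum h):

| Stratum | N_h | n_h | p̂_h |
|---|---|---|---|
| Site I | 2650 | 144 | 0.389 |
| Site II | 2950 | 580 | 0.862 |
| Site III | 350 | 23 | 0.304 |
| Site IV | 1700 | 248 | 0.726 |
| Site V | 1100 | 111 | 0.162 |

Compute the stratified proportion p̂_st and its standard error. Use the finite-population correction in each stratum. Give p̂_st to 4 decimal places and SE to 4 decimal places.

p̂_st ≈ 0.5820, SE ≈ 0.0149

N = 8750; stratum weights W_h = N_h/N.
p̂_st = Σ W_h p̂_h = (2650·0.389 + 2950·0.862 + 350·0.304 + 1700·0.726 + 1100·0.162)/8750 = 0.58201
V̂(p̂_st) = Σ W_h² (1 − n_h/N_h) p̂_h(1−p̂_h)/(n_h−1):
  stratum Site I: (2650/8750)²·(1 − 144/2650)·0.389·0.611/143 = 0.000144167
  stratum Site II: (2950/8750)²·(1 − 580/2950)·0.862·0.138/579 = 1.87613e-05
  stratum Site III: (350/8750)²·(1 − 23/350)·0.304·0.696/22 = 1.43767e-05
  stratum Site IV: (1700/8750)²·(1 − 248/1700)·0.726·0.274/247 = 2.59651e-05
  stratum Site V: (1100/8750)²·(1 − 111/1100)·0.162·0.838/110 = 1.75364e-05
V̂(p̂_st) = 0.000220806; SE = √V̂ = 0.0148596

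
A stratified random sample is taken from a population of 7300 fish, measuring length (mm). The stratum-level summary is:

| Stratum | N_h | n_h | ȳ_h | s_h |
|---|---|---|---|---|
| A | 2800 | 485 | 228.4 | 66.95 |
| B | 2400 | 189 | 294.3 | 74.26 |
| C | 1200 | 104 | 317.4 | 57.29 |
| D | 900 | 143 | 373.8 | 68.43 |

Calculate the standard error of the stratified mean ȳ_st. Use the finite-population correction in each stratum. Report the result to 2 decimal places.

SE(ȳ_st) ≈ 2.29

V̂(ȳ_st) = Σ W_h² (1 − n_h/N_h) s_h²/n_h, with W_h = N_h/N and N = 7300:
  stratum A: (2800/7300)²·(1 − 485/2800)·66.95²/485 = 1.12415
  stratum B: (2400/7300)²·(1 − 189/2400)·74.26²/189 = 2.90538
  stratum C: (1200/7300)²·(1 − 104/1200)·57.29²/104 = 0.77888
  stratum D: (900/7300)²·(1 − 143/900)·68.43²/143 = 0.418649
V̂(ȳ_st) = 5.22705
SE(ȳ_st) = √5.22705 = 2.28627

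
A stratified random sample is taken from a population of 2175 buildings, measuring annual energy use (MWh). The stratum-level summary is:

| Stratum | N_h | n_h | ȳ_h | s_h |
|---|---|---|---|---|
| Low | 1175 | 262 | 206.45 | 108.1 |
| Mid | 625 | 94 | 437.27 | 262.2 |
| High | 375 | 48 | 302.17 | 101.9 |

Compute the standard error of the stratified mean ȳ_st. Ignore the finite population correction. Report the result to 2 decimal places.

SE(ȳ_st) ≈ 8.94

V̂(ȳ_st) = Σ W_h² s_h²/n_h, with W_h = N_h/N and N = 2175:
  stratum Low: (1175/2175)²·108.1²/262 = 13.0169
  stratum Mid: (625/2175)²·262.2²/94 = 60.3919
  stratum High: (375/2175)²·101.9²/48 = 6.43059
V̂(ȳ_st) = 79.8394
SE(ȳ_st) = √79.8394 = 8.93529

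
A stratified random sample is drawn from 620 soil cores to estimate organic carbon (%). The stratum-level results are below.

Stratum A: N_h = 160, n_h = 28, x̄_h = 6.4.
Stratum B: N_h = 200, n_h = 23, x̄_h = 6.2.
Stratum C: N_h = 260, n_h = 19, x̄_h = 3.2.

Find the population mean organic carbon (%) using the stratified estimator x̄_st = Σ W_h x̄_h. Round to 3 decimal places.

N = Σ N_h = 620. Stratum weights W_h = N_h/N.
x̄_st = (160·6.4 + 200·6.2 + 260·3.2) / 620 = 4.99355

x̄_st ≈ 4.994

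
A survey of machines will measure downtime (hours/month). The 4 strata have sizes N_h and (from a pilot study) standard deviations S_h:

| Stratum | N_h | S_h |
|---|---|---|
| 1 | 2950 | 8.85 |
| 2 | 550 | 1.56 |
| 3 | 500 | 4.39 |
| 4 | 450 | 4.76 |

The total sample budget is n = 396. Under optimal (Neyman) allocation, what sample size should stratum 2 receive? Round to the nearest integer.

Neyman allocation: n_h = n · N_h S_h / Σ N_i S_i, with n = 396.
  stratum 1: N_h·S_h = 2950·8.85 = 26107.50
  stratum 2: N_h·S_h = 550·1.56 = 858.00
  stratum 3: N_h·S_h = 500·4.39 = 2195.00
  stratum 4: N_h·S_h = 450·4.76 = 2142.00
Σ N_h S_h = 31302.50
n for stratum 2 = 396·858.00/31302.50 = 10.854 → 11

11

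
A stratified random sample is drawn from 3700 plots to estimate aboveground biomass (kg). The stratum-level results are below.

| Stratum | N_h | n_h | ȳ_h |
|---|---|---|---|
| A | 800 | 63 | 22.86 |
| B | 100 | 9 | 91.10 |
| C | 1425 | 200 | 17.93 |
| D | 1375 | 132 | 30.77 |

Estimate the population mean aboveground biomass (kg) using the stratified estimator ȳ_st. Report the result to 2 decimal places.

N = Σ N_h = 3700. Stratum weights W_h = N_h/N.
ȳ_st = (800·22.86 + 100·91.10 + 1425·17.93 + 1375·30.77) / 3700 = 25.7451

ȳ_st ≈ 25.75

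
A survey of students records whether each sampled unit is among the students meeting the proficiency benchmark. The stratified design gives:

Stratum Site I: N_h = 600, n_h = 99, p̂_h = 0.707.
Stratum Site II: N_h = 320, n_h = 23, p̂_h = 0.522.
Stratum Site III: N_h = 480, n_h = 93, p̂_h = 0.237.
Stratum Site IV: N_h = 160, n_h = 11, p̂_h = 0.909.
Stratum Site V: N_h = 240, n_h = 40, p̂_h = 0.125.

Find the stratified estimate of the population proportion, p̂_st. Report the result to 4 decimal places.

N = 1800; stratum weights W_h = N_h/N.
p̂_st = Σ W_h p̂_h = (600·0.707 + 320·0.522 + 480·0.237 + 160·0.909 + 240·0.125)/1800 = 0.48913

p̂_st ≈ 0.4891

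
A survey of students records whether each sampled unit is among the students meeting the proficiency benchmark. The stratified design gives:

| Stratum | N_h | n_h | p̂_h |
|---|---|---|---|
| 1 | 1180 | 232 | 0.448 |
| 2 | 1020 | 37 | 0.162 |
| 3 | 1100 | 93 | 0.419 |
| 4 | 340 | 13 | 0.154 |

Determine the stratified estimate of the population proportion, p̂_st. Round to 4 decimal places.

N = 3640; stratum weights W_h = N_h/N.
p̂_st = Σ W_h p̂_h = (1180·0.448 + 1020·0.162 + 1100·0.419 + 340·0.154)/3640 = 0.33163

p̂_st ≈ 0.3316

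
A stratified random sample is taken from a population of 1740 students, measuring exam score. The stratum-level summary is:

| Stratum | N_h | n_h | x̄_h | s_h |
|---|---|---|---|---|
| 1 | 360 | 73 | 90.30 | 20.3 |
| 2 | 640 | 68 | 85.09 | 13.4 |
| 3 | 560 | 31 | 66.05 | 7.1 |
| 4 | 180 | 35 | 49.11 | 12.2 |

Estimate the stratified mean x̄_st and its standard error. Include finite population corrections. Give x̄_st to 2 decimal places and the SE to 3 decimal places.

x̄_st ≈ 76.32, SE ≈ 0.841

x̄_st = Σ W_h x̄_h = (360·90.30 + 640·85.09 + 560·66.05 + 180·49.11)/1740 = 76.31805
V̂(x̄_st) = Σ W_h² (1 − n_h/N_h) s_h²/n_h, with W_h = N_h/N and N = 1740:
  stratum 1: (360/1740)²·(1 − 73/360)·20.3²/73 = 0.192644
  stratum 2: (640/1740)²·(1 − 68/640)·13.4²/68 = 0.319285
  stratum 3: (560/1740)²·(1 − 31/560)·7.1²/31 = 0.159111
  stratum 4: (180/1740)²·(1 − 35/180)·12.2²/35 = 0.0366601
V̂(x̄_st) = 0.7077
SE(x̄_st) = √0.7077 = 0.841249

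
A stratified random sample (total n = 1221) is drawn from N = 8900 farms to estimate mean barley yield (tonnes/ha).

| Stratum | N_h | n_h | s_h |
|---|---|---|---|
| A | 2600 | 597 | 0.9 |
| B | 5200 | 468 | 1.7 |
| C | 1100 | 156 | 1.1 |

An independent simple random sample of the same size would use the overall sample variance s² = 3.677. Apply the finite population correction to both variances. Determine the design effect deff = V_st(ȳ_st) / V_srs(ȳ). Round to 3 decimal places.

V̂(ȳ_st) = Σ W_h² (1 − n_h/N_h) s_h²/n_h, with W_h = N_h/N and N = 8900:
  stratum A: (2600/8900)²·(1 − 597/2600)·0.9²/597 = 8.92041e-05
  stratum B: (5200/8900)²·(1 − 468/5200)·1.7²/468 = 0.00191832
  stratum C: (1100/8900)²·(1 − 156/1100)·1.1²/156 = 0.000101682
V_st = 0.0021092
V_srs = (1 − 1221/8900)·3.677/1221 = 0.00259832
deff = V_st / V_srs = 0.0021092/0.00259832 = 0.8118

deff ≈ 0.812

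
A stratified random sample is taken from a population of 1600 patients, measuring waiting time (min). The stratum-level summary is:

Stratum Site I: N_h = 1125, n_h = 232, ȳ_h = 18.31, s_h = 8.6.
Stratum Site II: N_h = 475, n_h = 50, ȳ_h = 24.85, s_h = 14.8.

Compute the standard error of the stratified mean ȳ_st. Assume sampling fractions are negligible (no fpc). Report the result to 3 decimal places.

SE(ȳ_st) ≈ 0.737

V̂(ȳ_st) = Σ W_h² s_h²/n_h, with W_h = N_h/N and N = 1600:
  stratum Site I: (1125/1600)²·8.6²/232 = 0.157606
  stratum Site II: (475/1600)²·14.8²/50 = 0.386101
V̂(ȳ_st) = 0.543707
SE(ȳ_st) = √0.543707 = 0.737365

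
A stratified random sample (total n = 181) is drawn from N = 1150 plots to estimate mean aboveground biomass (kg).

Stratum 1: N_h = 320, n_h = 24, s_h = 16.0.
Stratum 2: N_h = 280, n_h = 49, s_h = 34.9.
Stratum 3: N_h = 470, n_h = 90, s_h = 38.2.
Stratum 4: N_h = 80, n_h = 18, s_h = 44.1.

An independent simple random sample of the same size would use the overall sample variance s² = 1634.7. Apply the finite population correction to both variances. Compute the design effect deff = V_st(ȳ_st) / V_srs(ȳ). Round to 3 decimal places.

deff ≈ 0.601

V̂(ȳ_st) = Σ W_h² (1 − n_h/N_h) s_h²/n_h, with W_h = N_h/N and N = 1150:
  stratum 1: (320/1150)²·(1 − 24/320)·16.0²/24 = 0.763967
  stratum 2: (280/1150)²·(1 − 49/280)·34.9²/49 = 1.21571
  stratum 3: (470/1150)²·(1 − 90/470)·38.2²/90 = 2.18963
  stratum 4: (80/1150)²·(1 − 18/80)·44.1²/18 = 0.40522
V_st = 4.57452
V_srs = (1 − 181/1150)·1634.7/181 = 7.61001
deff = V_st / V_srs = 4.57452/7.61001 = 0.6011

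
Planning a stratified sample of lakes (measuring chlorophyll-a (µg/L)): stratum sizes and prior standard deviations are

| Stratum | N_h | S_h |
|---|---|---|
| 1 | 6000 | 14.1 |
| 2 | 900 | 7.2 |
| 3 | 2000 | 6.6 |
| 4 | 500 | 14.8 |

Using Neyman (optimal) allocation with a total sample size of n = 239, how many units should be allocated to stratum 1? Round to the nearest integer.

181

Neyman allocation: n_h = n · N_h S_h / Σ N_i S_i, with n = 239.
  stratum 1: N_h·S_h = 6000·14.1 = 84600.00
  stratum 2: N_h·S_h = 900·7.2 = 6480.00
  stratum 3: N_h·S_h = 2000·6.6 = 13200.00
  stratum 4: N_h·S_h = 500·14.8 = 7400.00
Σ N_h S_h = 111680.00
n for stratum 1 = 239·84600.00/111680.00 = 181.048 → 181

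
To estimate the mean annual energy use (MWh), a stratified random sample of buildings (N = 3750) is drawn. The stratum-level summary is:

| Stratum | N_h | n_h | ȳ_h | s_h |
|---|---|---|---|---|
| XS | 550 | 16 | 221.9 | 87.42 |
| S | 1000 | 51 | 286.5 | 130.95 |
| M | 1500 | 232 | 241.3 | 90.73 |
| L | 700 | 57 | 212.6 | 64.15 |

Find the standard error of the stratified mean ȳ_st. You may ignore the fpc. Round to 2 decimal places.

SE(ȳ_st) ≈ 6.51

V̂(ȳ_st) = Σ W_h² s_h²/n_h, with W_h = N_h/N and N = 3750:
  stratum XS: (550/3750)²·87.42²/16 = 10.2746
  stratum S: (1000/3750)²·130.95²/51 = 23.9099
  stratum M: (1500/3750)²·90.73²/232 = 5.6772
  stratum L: (700/3750)²·64.15²/57 = 2.51566
V̂(ȳ_st) = 42.3774
SE(ȳ_st) = √42.3774 = 6.50979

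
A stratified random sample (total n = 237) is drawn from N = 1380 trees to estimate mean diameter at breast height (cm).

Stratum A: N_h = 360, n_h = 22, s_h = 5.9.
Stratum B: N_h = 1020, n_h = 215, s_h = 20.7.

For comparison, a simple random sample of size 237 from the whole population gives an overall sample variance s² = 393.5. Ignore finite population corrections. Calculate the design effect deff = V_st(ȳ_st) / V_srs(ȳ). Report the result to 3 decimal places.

deff ≈ 0.721

V̂(ȳ_st) = Σ W_h² s_h²/n_h, with W_h = N_h/N and N = 1380:
  stratum A: (360/1380)²·5.9²/22 = 0.107678
  stratum B: (1020/1380)²·20.7²/215 = 1.08879
V_st = 1.19647
V_srs = s²/n = 393.5/237 = 1.66034
deff = V_st / V_srs = 1.19647/1.66034 = 0.7206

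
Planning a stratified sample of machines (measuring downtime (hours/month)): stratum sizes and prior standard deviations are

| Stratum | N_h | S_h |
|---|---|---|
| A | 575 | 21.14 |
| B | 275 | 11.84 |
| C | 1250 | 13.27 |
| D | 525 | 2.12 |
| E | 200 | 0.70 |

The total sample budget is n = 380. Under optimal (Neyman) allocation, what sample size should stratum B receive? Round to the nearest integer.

Neyman allocation: n_h = n · N_h S_h / Σ N_i S_i, with n = 380.
  stratum A: N_h·S_h = 575·21.14 = 12155.50
  stratum B: N_h·S_h = 275·11.84 = 3256.00
  stratum C: N_h·S_h = 1250·13.27 = 16587.50
  stratum D: N_h·S_h = 525·2.12 = 1113.00
  stratum E: N_h·S_h = 200·0.70 = 140.00
Σ N_h S_h = 33252.00
n for stratum B = 380·3256.00/33252.00 = 37.209 → 37

37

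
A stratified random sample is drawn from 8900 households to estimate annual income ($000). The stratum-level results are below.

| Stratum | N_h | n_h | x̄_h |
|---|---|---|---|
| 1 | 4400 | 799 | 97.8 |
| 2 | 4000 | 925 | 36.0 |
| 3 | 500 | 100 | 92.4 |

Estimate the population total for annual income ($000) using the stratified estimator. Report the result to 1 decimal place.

τ̂_st ≈ 620520.0

τ̂_st = Σ N_h x̄_h = 4400·97.8 + 4000·36.0 + 500·92.4 = 620520.0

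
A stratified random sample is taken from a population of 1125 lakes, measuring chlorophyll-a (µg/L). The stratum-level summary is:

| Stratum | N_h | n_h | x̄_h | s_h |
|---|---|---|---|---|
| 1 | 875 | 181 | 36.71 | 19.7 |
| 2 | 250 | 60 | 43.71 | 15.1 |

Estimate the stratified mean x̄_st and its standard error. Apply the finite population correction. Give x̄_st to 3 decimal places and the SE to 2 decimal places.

x̄_st = Σ W_h x̄_h = (875·36.71 + 250·43.71)/1125 = 38.26556
V̂(x̄_st) = Σ W_h² (1 − n_h/N_h) s_h²/n_h, with W_h = N_h/N and N = 1125:
  stratum 1: (875/1125)²·(1 − 181/875)·19.7²/181 = 1.02877
  stratum 2: (250/1125)²·(1 − 60/250)·15.1²/60 = 0.142624
V̂(x̄_st) = 1.17139
SE(x̄_st) = √1.17139 = 1.08231

x̄_st ≈ 38.266, SE ≈ 1.08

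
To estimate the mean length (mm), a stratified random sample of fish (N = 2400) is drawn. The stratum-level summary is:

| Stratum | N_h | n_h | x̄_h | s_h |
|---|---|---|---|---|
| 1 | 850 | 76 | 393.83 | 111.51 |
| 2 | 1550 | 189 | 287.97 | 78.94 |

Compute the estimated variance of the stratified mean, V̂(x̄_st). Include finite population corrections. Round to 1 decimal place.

V̂(x̄_st) ≈ 30.8

V̂(x̄_st) = Σ W_h² (1 − n_h/N_h) s_h²/n_h, with W_h = N_h/N and N = 2400:
  stratum 1: (850/2400)²·(1 − 76/850)·111.51²/76 = 18.6875
  stratum 2: (1550/2400)²·(1 − 189/1550)·78.94²/189 = 12.0754
V̂(x̄_st) = 30.7629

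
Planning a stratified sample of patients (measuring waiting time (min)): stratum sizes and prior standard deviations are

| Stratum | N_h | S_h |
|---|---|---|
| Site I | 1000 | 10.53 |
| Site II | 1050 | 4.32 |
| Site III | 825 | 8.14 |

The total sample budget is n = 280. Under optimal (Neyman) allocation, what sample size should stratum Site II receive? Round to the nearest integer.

58

Neyman allocation: n_h = n · N_h S_h / Σ N_i S_i, with n = 280.
  stratum Site I: N_h·S_h = 1000·10.53 = 10530.00
  stratum Site II: N_h·S_h = 1050·4.32 = 4536.00
  stratum Site III: N_h·S_h = 825·8.14 = 6715.50
Σ N_h S_h = 21781.50
n for stratum Site II = 280·4536.00/21781.50 = 58.310 → 58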